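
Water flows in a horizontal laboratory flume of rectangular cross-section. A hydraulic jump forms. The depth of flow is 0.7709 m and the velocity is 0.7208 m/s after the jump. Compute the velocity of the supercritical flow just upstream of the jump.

V₁ = 5.888 m/s

Fr₂ = V₂/√(g·y₂) = 0.7208/√(9.81×0.7709) = 0.2621.
Since the conjugate-depth ratio holds either way, y₁/y₂ = ½[√(1 + 8Fr₂²) − 1] = ½[√1.5496 − 1] = 0.1224.
y₁ = 0.1224 × 0.7709 = 0.09437 m.
V₁ = q/y₁ = 0.5557/0.09437 = 5.888 m/s.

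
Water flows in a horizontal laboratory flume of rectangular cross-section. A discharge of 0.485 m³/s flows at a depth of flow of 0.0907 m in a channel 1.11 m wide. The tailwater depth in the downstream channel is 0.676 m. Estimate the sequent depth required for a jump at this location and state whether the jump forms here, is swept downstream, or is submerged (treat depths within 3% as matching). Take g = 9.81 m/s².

q = Q/b = 0.485/1.11 = 0.437 m²/s; V₁ = q/y₁ = 4.82 m/s. Fr₁ = V₁/√(g·y₁) = 5.11.
Sequent-depth ratio: y₂/y₁ = ½[√(1 + 8Fr₁²) − 1] = ½[√209.7 − 1] = 6.74.
y₂ = 6.74 × 0.0907 = 0.611 m.
Tailwater y_tw = 0.676 m: y_tw > y₂, so the jump is submerged.

y₂ = 0.611 m; the jump is submerged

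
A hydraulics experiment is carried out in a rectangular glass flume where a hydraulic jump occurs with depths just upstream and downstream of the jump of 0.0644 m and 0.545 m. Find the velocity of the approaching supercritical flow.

V₁ = 5.03 m/s

For a rectangular channel the momentum equation gives q² = ½·g·y₁·y₂·(y₁ + y₂) = ½×9.81×0.0644×0.545×0.609 = 0.105.
q = √0.105 = 0.324 m²/s.
V₁ = q/y₁ = 0.324/0.0644 = 5.03 m/s.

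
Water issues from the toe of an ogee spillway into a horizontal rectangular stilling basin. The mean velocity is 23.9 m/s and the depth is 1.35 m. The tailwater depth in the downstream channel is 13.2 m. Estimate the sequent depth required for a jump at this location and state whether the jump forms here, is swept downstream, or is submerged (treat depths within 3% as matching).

Fr₁ = V₁/√(g·y₁) = 23.9/√(9.81×1.35) = 6.57.
From the momentum equation for a rectangular channel, y₂/y₁ = ½[√(1 + 8Fr₁²) − 1] = ½[√346.1 − 1] = 8.80.
y₂ = 8.80 × 1.35 = 11.9 m.
Tailwater y_tw = 13.2 m: y_tw > y₂, so the jump is submerged.

y₂ = 11.9 m; the jump is submerged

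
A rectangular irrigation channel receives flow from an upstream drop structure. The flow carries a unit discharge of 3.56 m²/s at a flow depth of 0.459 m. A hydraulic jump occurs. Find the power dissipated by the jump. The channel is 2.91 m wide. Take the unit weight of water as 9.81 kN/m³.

P = 125 kW

V₁ = q/y₁ = 3.56/0.459 = 7.76 m/s. Fr₁ = V₁/√(g·y₁) = 7.76/√(9.81×0.459) = 3.66.
From the momentum equation for a rectangular channel, y₂/y₁ = ½[√(1 + 8Fr₁²) − 1] = ½[√107.9 − 1] = 4.69.
y₂ = 4.69 × 0.459 = 2.15 m.
Head loss: ΔE = (y₂ − y₁)³/(4y₁y₂) = (2.15 − 0.459)³/(4×0.459×2.15) = 4.87/3.96 = 1.23 m.
Q = q·b = 3.56 × 2.91 = 10.4 m³/s. P = γ·Q·ΔE = 9.81 × 10.4 × 1.23 = 125 kW.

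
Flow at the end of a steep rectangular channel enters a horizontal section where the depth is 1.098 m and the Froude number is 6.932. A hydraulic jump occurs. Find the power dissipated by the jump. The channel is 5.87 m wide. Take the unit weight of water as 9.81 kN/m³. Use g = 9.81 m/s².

P = 24376 kW

Fr₁ = 6.932 (given).
By Bélanger, y₂/y₁ = ½[√(1 + 8Fr₁²) − 1] = ½[√385.42 − 1] = 9.316.
y₂ = 9.316 × 1.098 = 10.23 m.
Head loss: ΔE = (y₂ − y₁)³/(4y₁y₂) = (10.23 − 1.098)³/(4×1.098×10.23) = 761.3/44.93 = 16.95 m.
V₁ = Fr₁·√(g·y₁) = 6.932×√(9.81×1.098) = 22.75 m/s; q = V₁·y₁ = 24.98 m²/s. Q = q·b = 24.98 × 5.87 = 146.6 m³/s. P = γ·Q·ΔE = 9.81 × 146.6 × 16.95 = 24376 kW.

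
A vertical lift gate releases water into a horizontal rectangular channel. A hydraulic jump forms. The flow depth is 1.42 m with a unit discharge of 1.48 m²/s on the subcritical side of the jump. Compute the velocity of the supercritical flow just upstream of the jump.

V₂ = q/y₂ = 1.48/1.42 = 1.04 m/s; Fr₂ = V₂/√(g·y₂) = 0.279.
The Bélanger relation is symmetric: y₁/y₂ = ½[√(1 + 8Fr₂²) − 1] = ½[√1.624 − 1] = 0.137.
y₁ = 0.137 × 1.42 = 0.195 m.
V₁ = q/y₁ = 1.48/0.195 = 7.60 m/s.

V₁ = 7.60 m/s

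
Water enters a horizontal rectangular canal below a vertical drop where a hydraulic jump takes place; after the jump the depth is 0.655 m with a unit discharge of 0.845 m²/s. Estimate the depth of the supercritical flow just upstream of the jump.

y₁ = 0.247 m

V₂ = q/y₂ = 0.845/0.655 = 1.29 m/s; Fr₂ = V₂/√(g·y₂) = 0.509.
From the momentum equation (using Fr₂), y₁/y₂ = ½[√(1 + 8Fr₂²) − 1] = ½[√3.072 − 1] = 0.376.
y₁ = 0.376 × 0.655 = 0.247 m.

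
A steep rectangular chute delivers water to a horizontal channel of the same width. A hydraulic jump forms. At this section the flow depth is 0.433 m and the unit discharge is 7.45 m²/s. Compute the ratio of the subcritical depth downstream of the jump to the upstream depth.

y₂/y₁ = 11.3

V₁ = q/y₁ = 7.45/0.433 = 17.2 m/s. Fr₁ = V₁/√(g·y₁) = 17.2/√(9.81×0.433) = 8.35.
By Bélanger, y₂/y₁ = ½[√(1 + 8Fr₁²) − 1] = ½[√558.5 − 1] = 11.3.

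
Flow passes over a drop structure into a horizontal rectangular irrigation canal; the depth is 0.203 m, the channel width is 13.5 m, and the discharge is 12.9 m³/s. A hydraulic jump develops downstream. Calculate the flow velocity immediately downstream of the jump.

V₂ = 1.11 m/s

q = Q/b = 12.9/13.5 = 0.956 m²/s; V₁ = q/y₁ = 4.71 m/s. Fr₁ = V₁/√(g·y₁) = 3.34.
By Bélanger, y₂/y₁ = ½[√(1 + 8Fr₁²) − 1] = ½[√90.01 − 1] = 4.24.
y₂ = 4.24 × 0.203 = 0.861 m.
V₂ = q/y₂ = 0.956/0.861 = 1.11 m/s.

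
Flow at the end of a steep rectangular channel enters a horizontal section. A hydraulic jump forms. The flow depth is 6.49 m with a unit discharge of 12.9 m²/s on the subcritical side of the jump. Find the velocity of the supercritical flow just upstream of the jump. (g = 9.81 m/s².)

V₂ = q/y₂ = 12.9/6.49 = 1.99 m/s; Fr₂ = V₂/√(g·y₂) = 0.249.
From the momentum equation (using Fr₂), y₁/y₂ = ½[√(1 + 8Fr₂²) − 1] = ½[√1.496 − 1] = 0.112.
y₁ = 0.112 × 6.49 = 0.725 m.
V₁ = q/y₁ = 12.9/0.725 = 17.8 m/s.

V₁ = 17.8 m/s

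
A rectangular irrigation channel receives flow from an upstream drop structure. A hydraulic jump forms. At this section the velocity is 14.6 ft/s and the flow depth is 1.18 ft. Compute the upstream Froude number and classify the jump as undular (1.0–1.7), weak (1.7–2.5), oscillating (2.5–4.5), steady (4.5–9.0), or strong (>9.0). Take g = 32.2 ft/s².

Fr₁ = 2.37; weak jump

Fr₁ = V₁/√(g·y₁) = 14.6/√(32.2×1.18) = 2.37.
Fr₁ = 2.37 lies in the weak range.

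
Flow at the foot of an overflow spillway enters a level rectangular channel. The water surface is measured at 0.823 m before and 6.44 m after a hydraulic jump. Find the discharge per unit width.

q = 13.7 m²/s

For a rectangular channel the momentum equation gives q² = ½·g·y₁·y₂·(y₁ + y₂) = ½×9.81×0.823×6.44×7.26 = 189.
q = √189 = 13.7 m²/s.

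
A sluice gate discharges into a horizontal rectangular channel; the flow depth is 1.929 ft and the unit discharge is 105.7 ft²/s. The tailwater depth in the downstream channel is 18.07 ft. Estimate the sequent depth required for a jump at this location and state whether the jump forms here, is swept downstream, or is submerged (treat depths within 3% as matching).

y₂ = 18.03 ft; the jump forms here

V₁ = q/y₁ = 105.7/1.929 = 54.80 ft/s. Fr₁ = V₁/√(g·y₁) = 54.80/√(32.2×1.929) = 6.953.
From the momentum equation for a rectangular channel, y₂/y₁ = ½[√(1 + 8Fr₁²) − 1] = ½[√387.71 − 1] = 9.345.
y₂ = 9.345 × 1.929 = 18.03 ft.
Tailwater y_tw = 18.07 ft: y_tw ≈ y₂, so the jump forms here.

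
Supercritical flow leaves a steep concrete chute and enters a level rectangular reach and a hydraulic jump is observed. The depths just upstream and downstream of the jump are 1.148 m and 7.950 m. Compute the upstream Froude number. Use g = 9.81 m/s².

For a rectangular channel the momentum equation gives q² = ½·g·y₁·y₂·(y₁ + y₂) = ½×9.81×1.148×7.950×9.098 = 407.3.
q = √407.3 = 20.18 m²/s.
V₁ = q/y₁ = 17.58 m/s; Fr₁ = V₁/√(g·y₁) = 5.238.

Fr₁ = 5.238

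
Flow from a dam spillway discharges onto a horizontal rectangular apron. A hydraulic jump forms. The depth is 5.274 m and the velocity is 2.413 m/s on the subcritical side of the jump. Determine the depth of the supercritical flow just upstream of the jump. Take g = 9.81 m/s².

y₁ = 0.9982 m

Fr₂ = V₂/√(g·y₂) = 2.413/√(9.81×5.274) = 0.3355.
Since the conjugate-depth ratio holds either way, y₁/y₂ = ½[√(1 + 8Fr₂²) − 1] = ½[√1.9003 − 1] = 0.1893.
y₁ = 0.1893 × 5.274 = 0.9982 m.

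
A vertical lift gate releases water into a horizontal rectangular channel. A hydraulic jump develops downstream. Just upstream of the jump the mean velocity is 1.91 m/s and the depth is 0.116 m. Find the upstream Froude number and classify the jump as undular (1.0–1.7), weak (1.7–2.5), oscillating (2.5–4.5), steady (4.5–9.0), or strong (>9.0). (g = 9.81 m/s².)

Fr₁ = V₁/√(g·y₁) = 1.91/√(9.81×0.116) = 1.79.
Fr₁ = 1.79 lies in the weak range.

Fr₁ = 1.79; weak jump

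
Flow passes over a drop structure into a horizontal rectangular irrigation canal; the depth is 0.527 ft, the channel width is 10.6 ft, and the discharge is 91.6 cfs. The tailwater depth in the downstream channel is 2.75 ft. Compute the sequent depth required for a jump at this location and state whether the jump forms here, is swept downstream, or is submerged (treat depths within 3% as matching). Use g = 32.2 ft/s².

y₂ = 2.71 ft; the jump forms here

q = Q/b = 91.6/10.6 = 8.64 ft²/s; V₁ = q/y₁ = 16.4 ft/s. Fr₁ = V₁/√(g·y₁) = 3.98.
By Bélanger, y₂/y₁ = ½[√(1 + 8Fr₁²) − 1] = ½[√127.8 − 1] = 5.15.
y₂ = 5.15 × 0.527 = 2.71 ft.
Tailwater y_tw = 2.75 ft: y_tw ≈ y₂, so the jump forms here.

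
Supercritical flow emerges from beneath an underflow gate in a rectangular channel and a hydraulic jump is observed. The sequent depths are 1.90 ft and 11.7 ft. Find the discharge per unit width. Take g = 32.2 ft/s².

q = 69.8 ft²/s

For a rectangular channel the momentum equation gives q² = ½·g·y₁·y₂·(y₁ + y₂) = ½×32.2×1.90×11.7×13.6 = 4867.
q = √4867 = 69.8 ft²/s.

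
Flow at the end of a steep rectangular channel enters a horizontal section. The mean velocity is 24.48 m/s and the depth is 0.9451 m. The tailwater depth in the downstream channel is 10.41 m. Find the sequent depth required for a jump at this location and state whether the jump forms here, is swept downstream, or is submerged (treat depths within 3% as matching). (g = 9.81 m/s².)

Fr₁ = V₁/√(g·y₁) = 24.48/√(9.81×0.9451) = 8.040.
Bélanger equation: y₂/y₁ = ½[√(1 + 8Fr₁²) − 1] = ½[√518.09 − 1] = 10.88.
y₂ = 10.88 × 0.9451 = 10.28 m.
Tailwater y_tw = 10.41 m: y_tw ≈ y₂, so the jump forms here.

y₂ = 10.28 m; the jump forms here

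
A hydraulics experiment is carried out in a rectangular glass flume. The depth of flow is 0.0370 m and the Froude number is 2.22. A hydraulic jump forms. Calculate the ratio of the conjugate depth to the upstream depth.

y₂/y₁ = 2.68

Fr₁ = 2.22 (given).
From the momentum equation for a rectangular channel, y₂/y₁ = ½[√(1 + 8Fr₁²) − 1] = ½[√40.43 − 1] = 2.68.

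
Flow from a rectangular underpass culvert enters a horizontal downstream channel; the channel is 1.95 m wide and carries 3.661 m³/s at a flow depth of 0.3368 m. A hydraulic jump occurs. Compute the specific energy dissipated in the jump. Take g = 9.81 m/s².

ΔE = 0.5126 m

q = Q/b = 3.661/1.95 = 1.877 m²/s; V₁ = q/y₁ = 5.574 m/s. Fr₁ = V₁/√(g·y₁) = 3.067.
By Bélanger, y₂/y₁ = ½[√(1 + 8Fr₁²) − 1] = ½[√76.238 − 1] = 3.866.
y₂ = 3.866 × 0.3368 = 1.302 m.
Head loss: ΔE = (y₂ − y₁)³/(4y₁y₂) = (1.302 − 0.3368)³/(4×0.3368×1.302) = 0.8991/1.754 = 0.5126 m.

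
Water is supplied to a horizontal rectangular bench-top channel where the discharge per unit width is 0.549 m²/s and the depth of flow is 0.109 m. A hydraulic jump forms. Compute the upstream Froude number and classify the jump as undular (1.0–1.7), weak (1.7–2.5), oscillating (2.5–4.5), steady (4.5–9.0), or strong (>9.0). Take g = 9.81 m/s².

Fr₁ = 4.87; steady jump

V₁ = q/y₁ = 0.549/0.109 = 5.04 m/s. Fr₁ = V₁/√(g·y₁) = 5.04/√(9.81×0.109) = 4.87.
Fr₁ = 4.87 lies in the steady range.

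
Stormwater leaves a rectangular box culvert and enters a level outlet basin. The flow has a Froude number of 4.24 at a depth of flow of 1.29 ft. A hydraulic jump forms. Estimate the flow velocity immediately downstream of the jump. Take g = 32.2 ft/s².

Fr₁ = 4.24 (given).
Bélanger equation: y₂/y₁ = ½[√(1 + 8Fr₁²) − 1] = ½[√144.8 − 1] = 5.52.
y₂ = 5.52 × 1.29 = 7.12 ft.
V₁ = Fr₁·√(g·y₁) = 4.24×√(32.2×1.29) = 27.3 ft/s; q = V₁·y₁ = 35.3 ft²/s.
V₂ = q/y₂ = 35.3/7.12 = 4.95 ft/s.

V₂ = 4.95 ft/s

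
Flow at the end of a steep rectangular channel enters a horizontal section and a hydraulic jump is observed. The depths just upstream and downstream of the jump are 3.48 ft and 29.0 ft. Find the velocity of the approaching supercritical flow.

For a rectangular channel the momentum equation gives q² = ½·g·y₁·y₂·(y₁ + y₂) = ½×32.2×3.48×29.0×32.5 = 52774.
q = √52774 = 230 ft²/s.
V₁ = q/y₁ = 230/3.48 = 66.0 ft/s.

V₁ = 66.0 ft/s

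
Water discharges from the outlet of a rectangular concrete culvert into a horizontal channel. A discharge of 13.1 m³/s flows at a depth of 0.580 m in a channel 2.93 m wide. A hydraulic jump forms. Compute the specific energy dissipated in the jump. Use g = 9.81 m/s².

q = Q/b = 13.1/2.93 = 4.47 m²/s; V₁ = q/y₁ = 7.71 m/s. Fr₁ = V₁/√(g·y₁) = 3.23.
Bélanger equation: y₂/y₁ = ½[√(1 + 8Fr₁²) − 1] = ½[√84.55 − 1] = 4.10.
y₂ = 4.10 × 0.580 = 2.38 m.
V₂ = q/y₂ = 4.47/2.38 = 1.88 m/s. E₁ = y₁ + V₁²/2g = 3.61 m; E₂ = y₂ + V₂²/2g = 2.56 m. ΔE = E₁ − E₂ = 1.05 m.

ΔE = 1.05 m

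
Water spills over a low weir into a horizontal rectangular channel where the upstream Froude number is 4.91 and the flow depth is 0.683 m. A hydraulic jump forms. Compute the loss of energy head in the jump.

ΔE = 4.31 m

Fr₁ = 4.91 (given).
Bélanger equation: y₂/y₁ = ½[√(1 + 8Fr₁²) − 1] = ½[√193.9 − 1] = 6.46.
y₂ = 6.46 × 0.683 = 4.41 m.
Head loss: ΔE = (y₂ − y₁)³/(4y₁y₂) = (4.41 − 0.683)³/(4×0.683×4.41) = 51.9/12.1 = 4.31 m.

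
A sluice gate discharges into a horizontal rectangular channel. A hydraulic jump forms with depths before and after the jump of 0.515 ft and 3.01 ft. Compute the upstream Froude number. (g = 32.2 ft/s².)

For a rectangular channel the momentum equation gives q² = ½·g·y₁·y₂·(y₁ + y₂) = ½×32.2×0.515×3.01×3.52 = 88.0.
q = √88.0 = 9.38 ft²/s.
V₁ = q/y₁ = 18.2 ft/s; Fr₁ = V₁/√(g·y₁) = 4.47.

Fr₁ = 4.47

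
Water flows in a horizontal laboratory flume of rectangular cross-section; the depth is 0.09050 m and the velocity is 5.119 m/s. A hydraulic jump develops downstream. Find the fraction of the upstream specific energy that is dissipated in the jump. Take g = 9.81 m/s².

Fr₁ = V₁/√(g·y₁) = 5.119/√(9.81×0.09050) = 5.433.
From the momentum equation for a rectangular channel, y₂/y₁ = ½[√(1 + 8Fr₁²) − 1] = ½[√237.13 − 1] = 7.199.
y₂ = 7.199 × 0.09050 = 0.6515 m.
E₁ = y₁ + V₁²/2g = 1.426 m. ΔE = (y₂ − y₁)³/(4y₁y₂) = 0.7488 m. ΔE/E₁ = 0.7488/1.426 = 0.525.

ΔE/E₁ = 0.525 (52.5%)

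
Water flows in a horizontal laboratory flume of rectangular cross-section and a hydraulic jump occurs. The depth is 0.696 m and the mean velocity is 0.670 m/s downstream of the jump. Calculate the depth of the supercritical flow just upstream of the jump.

y₁ = 0.0819 m

Fr₂ = V₂/√(g·y₂) = 0.670/√(9.81×0.696) = 0.256.
The Bélanger relation is symmetric: y₁/y₂ = ½[√(1 + 8Fr₂²) − 1] = ½[√1.526 − 1] = 0.118.
y₁ = 0.118 × 0.696 = 0.0819 m.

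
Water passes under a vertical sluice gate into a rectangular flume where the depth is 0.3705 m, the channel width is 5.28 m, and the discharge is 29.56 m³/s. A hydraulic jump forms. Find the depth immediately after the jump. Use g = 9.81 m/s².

q = Q/b = 29.56/5.28 = 5.598 m²/s; V₁ = q/y₁ = 15.11 m/s. Fr₁ = V₁/√(g·y₁) = 7.926.
Bélanger equation: y₂/y₁ = ½[√(1 + 8Fr₁²) − 1] = ½[√503.57 − 1] = 10.72.
y₂ = 10.72 × 0.3705 = 3.972 m.

y₂ = 3.972 m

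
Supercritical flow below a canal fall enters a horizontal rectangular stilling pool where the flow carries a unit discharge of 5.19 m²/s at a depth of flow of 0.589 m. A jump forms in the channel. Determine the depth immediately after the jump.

V₁ = q/y₁ = 5.19/0.589 = 8.81 m/s. Fr₁ = V₁/√(g·y₁) = 8.81/√(9.81×0.589) = 3.67.
From the momentum equation for a rectangular channel, y₂/y₁ = ½[√(1 + 8Fr₁²) − 1] = ½[√108.5 − 1] = 4.71.
y₂ = 4.71 × 0.589 = 2.77 m.

y₂ = 2.77 m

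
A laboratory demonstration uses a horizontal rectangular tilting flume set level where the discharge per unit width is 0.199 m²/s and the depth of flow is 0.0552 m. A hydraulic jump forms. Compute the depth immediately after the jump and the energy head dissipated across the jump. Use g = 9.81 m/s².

V₁ = q/y₁ = 0.199/0.0552 = 3.61 m/s. Fr₁ = V₁/√(g·y₁) = 3.61/√(9.81×0.0552) = 4.90.
Sequent-depth ratio: y₂/y₁ = ½[√(1 + 8Fr₁²) − 1] = ½[√193.0 − 1] = 6.45.
y₂ = 6.45 × 0.0552 = 0.356 m.
V₂ = q/y₂ = 0.199/0.356 = 0.559 m/s. E₁ = y₁ + V₁²/2g = 0.718 m; E₂ = y₂ + V₂²/2g = 0.372 m. ΔE = E₁ − E₂ = 0.346 m.

y₂ = 0.356 m; ΔE = 0.346 m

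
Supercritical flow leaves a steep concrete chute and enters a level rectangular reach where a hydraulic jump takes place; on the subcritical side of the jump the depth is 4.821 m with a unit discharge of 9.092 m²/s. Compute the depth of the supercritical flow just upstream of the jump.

y₁ = 0.6401 m

V₂ = q/y₂ = 9.092/4.821 = 1.886 m/s; Fr₂ = V₂/√(g·y₂) = 0.2742.
From the momentum equation (using Fr₂), y₁/y₂ = ½[√(1 + 8Fr₂²) − 1] = ½[√1.6016 − 1] = 0.1328.
y₁ = 0.1328 × 4.821 = 0.6401 m.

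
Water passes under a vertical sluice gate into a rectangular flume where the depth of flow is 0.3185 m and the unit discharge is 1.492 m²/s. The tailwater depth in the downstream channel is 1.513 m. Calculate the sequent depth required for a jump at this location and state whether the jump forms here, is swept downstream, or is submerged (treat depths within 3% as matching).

V₁ = q/y₁ = 1.492/0.3185 = 4.684 m/s. Fr₁ = V₁/√(g·y₁) = 4.684/√(9.81×0.3185) = 2.650.
Conjugate-depth relation: y₂/y₁ = ½[√(1 + 8Fr₁²) − 1] = ½[√57.186 − 1] = 3.281.
y₂ = 3.281 × 0.3185 = 1.045 m.
Tailwater y_tw = 1.513 m: y_tw > y₂, so the jump is submerged.

y₂ = 1.045 m; the jump is submerged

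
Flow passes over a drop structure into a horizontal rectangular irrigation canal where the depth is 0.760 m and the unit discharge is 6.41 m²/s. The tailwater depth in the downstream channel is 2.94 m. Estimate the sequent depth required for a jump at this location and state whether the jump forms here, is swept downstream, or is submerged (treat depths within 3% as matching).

y₂ = 2.96 m; the jump forms here

V₁ = q/y₁ = 6.41/0.760 = 8.43 m/s. Fr₁ = V₁/√(g·y₁) = 8.43/√(9.81×0.760) = 3.09.
By Bélanger, y₂/y₁ = ½[√(1 + 8Fr₁²) − 1] = ½[√77.33 − 1] = 3.90.
y₂ = 3.90 × 0.760 = 2.96 m.
Tailwater y_tw = 2.94 m: y_tw ≈ y₂, so the jump forms here.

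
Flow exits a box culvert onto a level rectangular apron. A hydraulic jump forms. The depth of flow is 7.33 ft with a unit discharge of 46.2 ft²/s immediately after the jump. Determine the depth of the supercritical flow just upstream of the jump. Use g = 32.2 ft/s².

V₂ = q/y₂ = 46.2/7.33 = 6.30 ft/s; Fr₂ = V₂/√(g·y₂) = 0.410.
Since the conjugate-depth ratio holds either way, y₁/y₂ = ½[√(1 + 8Fr₂²) − 1] = ½[√2.346 − 1] = 0.266.
y₁ = 0.266 × 7.33 = 1.95 ft.

y₁ = 1.95 ft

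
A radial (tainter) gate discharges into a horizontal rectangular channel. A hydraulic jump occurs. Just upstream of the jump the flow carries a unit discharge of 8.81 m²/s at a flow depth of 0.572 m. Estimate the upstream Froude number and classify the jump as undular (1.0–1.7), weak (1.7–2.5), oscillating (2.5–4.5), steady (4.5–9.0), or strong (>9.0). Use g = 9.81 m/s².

V₁ = q/y₁ = 8.81/0.572 = 15.4 m/s. Fr₁ = V₁/√(g·y₁) = 15.4/√(9.81×0.572) = 6.50.
Fr₁ = 6.50 lies in the steady range.

Fr₁ = 6.50; steady jump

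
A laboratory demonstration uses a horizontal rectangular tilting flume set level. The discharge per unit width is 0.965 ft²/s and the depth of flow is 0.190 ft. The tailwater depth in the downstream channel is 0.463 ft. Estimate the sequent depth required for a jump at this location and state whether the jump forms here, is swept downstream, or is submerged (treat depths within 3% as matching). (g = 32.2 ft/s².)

y₂ = 0.465 ft; the jump forms here

V₁ = q/y₁ = 0.965/0.190 = 5.08 ft/s. Fr₁ = V₁/√(g·y₁) = 5.08/√(32.2×0.190) = 2.05.
Sequent-depth ratio: y₂/y₁ = ½[√(1 + 8Fr₁²) − 1] = ½[√34.73 − 1] = 2.45.
y₂ = 2.45 × 0.190 = 0.465 ft.
Tailwater y_tw = 0.463 ft: y_tw ≈ y₂, so the jump forms here.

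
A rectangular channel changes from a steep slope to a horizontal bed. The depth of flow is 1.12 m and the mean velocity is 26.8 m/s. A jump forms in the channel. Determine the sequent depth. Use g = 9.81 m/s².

Fr₁ = V₁/√(g·y₁) = 26.8/√(9.81×1.12) = 8.09.
Conjugate-depth relation: y₂/y₁ = ½[√(1 + 8Fr₁²) − 1] = ½[√524.0 − 1] = 10.9.
y₂ = 10.9 × 1.12 = 12.3 m.

y₂ = 12.3 m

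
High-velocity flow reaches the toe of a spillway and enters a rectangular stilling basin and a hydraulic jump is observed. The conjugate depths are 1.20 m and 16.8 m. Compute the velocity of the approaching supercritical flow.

For a rectangular channel the momentum equation gives q² = ½·g·y₁·y₂·(y₁ + y₂) = ½×9.81×1.20×16.8×18.0 = 1780.
q = √1780 = 42.2 m²/s.
V₁ = q/y₁ = 42.2/1.20 = 35.2 m/s.

V₁ = 35.2 m/s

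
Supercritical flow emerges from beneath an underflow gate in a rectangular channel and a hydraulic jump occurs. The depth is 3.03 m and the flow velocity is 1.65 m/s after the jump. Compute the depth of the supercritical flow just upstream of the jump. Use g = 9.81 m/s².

y₁ = 0.479 m

Fr₂ = V₂/√(g·y₂) = 1.65/√(9.81×3.03) = 0.303.
Applying the sequent-depth relation in reverse, y₁/y₂ = ½[√(1 + 8Fr₂²) − 1] = ½[√1.733 − 1] = 0.158.
y₁ = 0.158 × 3.03 = 0.479 m.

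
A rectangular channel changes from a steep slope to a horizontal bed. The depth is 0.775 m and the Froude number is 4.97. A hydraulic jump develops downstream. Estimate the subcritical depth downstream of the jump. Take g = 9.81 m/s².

Fr₁ = 4.97 (given).
From the momentum equation for a rectangular channel, y₂/y₁ = ½[√(1 + 8Fr₁²) − 1] = ½[√198.6 − 1] = 6.55.
y₂ = 6.55 × 0.775 = 5.07 m.

y₂ = 5.07 m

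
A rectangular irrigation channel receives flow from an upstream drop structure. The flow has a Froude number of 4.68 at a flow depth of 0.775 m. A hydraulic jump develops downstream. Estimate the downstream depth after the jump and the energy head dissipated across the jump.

Fr₁ = 4.68 (given).
From the momentum equation for a rectangular channel, y₂/y₁ = ½[√(1 + 8Fr₁²) − 1] = ½[√176.2 − 1] = 6.14.
y₂ = 6.14 × 0.775 = 4.76 m.
V₁ = Fr₁·√(g·y₁) = 4.68×√(9.81×0.775) = 12.9 m/s; q = V₁·y₁ = 10.0 m²/s. V₂ = q/y₂ = 10.0/4.76 = 2.10 m/s. E₁ = y₁ + V₁²/2g = 9.26 m; E₂ = y₂ + V₂²/2g = 4.98 m. ΔE = E₁ − E₂ = 4.28 m.

y₂ = 4.76 m; ΔE = 4.28 m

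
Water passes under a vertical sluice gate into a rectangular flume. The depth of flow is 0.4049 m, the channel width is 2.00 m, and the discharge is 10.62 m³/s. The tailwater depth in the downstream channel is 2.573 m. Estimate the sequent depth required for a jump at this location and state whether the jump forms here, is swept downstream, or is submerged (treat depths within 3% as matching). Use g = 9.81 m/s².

q = Q/b = 10.62/2.00 = 5.310 m²/s; V₁ = q/y₁ = 13.11 m/s. Fr₁ = V₁/√(g·y₁) = 6.580.
Bélanger equation: y₂/y₁ = ½[√(1 + 8Fr₁²) − 1] = ½[√347.39 − 1] = 8.819.
y₂ = 8.819 × 0.4049 = 3.571 m.
Tailwater y_tw = 2.573 m: y_tw < y₂, so the jump is swept downstream.

y₂ = 3.571 m; the jump is swept downstream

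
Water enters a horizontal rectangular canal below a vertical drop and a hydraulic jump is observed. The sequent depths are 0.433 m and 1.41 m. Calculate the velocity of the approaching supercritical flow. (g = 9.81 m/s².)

For a rectangular channel the momentum equation gives q² = ½·g·y₁·y₂·(y₁ + y₂) = ½×9.81×0.433×1.41×1.84 = 5.52.
q = √5.52 = 2.35 m²/s.
V₁ = q/y₁ = 2.35/0.433 = 5.43 m/s.

V₁ = 5.43 m/s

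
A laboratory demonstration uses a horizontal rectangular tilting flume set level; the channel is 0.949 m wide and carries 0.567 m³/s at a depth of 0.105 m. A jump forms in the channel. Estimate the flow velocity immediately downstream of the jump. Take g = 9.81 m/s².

q = Q/b = 0.567/0.949 = 0.597 m²/s; V₁ = q/y₁ = 5.69 m/s. Fr₁ = V₁/√(g·y₁) = 5.61.
Bélanger equation: y₂/y₁ = ½[√(1 + 8Fr₁²) − 1] = ½[√252.5 − 1] = 7.44.
y₂ = 7.44 × 0.105 = 0.782 m.
V₂ = q/y₂ = 0.597/0.782 = 0.764 m/s.

V₂ = 0.764 m/s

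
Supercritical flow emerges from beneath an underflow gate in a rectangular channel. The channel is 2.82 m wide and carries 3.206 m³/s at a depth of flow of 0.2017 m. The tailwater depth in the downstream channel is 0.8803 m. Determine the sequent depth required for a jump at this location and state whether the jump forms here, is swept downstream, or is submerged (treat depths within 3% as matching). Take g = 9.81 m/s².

y₂ = 1.047 m; the jump is swept downstream

q = Q/b = 3.206/2.82 = 1.137 m²/s; V₁ = q/y₁ = 5.636 m/s. Fr₁ = V₁/√(g·y₁) = 4.007.
Bélanger equation: y₂/y₁ = ½[√(1 + 8Fr₁²) − 1] = ½[√129.45 − 1] = 5.189.
y₂ = 5.189 × 0.2017 = 1.047 m.
Tailwater y_tw = 0.8803 m: y_tw < y₂, so the jump is swept downstream.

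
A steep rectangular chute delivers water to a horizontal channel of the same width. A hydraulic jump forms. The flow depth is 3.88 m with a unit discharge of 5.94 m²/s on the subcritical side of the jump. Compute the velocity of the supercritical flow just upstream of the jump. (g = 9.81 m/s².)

V₁ = 13.8 m/s

V₂ = q/y₂ = 5.94/3.88 = 1.53 m/s; Fr₂ = V₂/√(g·y₂) = 0.248.
From the momentum equation (using Fr₂), y₁/y₂ = ½[√(1 + 8Fr₂²) − 1] = ½[√1.493 − 1] = 0.111.
y₁ = 0.111 × 3.88 = 0.430 m.
V₁ = q/y₁ = 5.94/0.430 = 13.8 m/s.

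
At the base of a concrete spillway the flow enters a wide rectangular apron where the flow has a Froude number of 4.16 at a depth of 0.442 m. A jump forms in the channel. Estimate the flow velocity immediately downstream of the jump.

V₂ = 1.60 m/s

Fr₁ = 4.16 (given).
Conjugate-depth relation: y₂/y₁ = ½[√(1 + 8Fr₁²) − 1] = ½[√139.4 − 1] = 5.40.
y₂ = 5.40 × 0.442 = 2.39 m.
V₁ = Fr₁·√(g·y₁) = 4.16×√(9.81×0.442) = 8.66 m/s; q = V₁·y₁ = 3.83 m²/s.
V₂ = q/y₂ = 3.83/2.39 = 1.60 m/s.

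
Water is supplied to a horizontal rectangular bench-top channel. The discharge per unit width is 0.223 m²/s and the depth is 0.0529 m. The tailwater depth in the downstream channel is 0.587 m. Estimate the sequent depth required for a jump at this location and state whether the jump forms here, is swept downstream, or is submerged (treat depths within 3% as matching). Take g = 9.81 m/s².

y₂ = 0.412 m; the jump is submerged

V₁ = q/y₁ = 0.223/0.0529 = 4.22 m/s. Fr₁ = V₁/√(g·y₁) = 4.22/√(9.81×0.0529) = 5.85.
Bélanger equation: y₂/y₁ = ½[√(1 + 8Fr₁²) − 1] = ½[√274.9 − 1] = 7.79.
y₂ = 7.79 × 0.0529 = 0.412 m.
Tailwater y_tw = 0.587 m: y_tw > y₂, so the jump is submerged.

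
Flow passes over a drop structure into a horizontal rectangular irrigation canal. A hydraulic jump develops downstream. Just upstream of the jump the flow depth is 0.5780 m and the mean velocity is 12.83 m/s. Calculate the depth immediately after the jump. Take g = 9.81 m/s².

y₂ = 4.125 m

Fr₁ = V₁/√(g·y₁) = 12.83/√(9.81×0.5780) = 5.388.
Sequent-depth ratio: y₂/y₁ = ½[√(1 + 8Fr₁²) − 1] = ½[√233.25 − 1] = 7.136.
y₂ = 7.136 × 0.5780 = 4.125 m.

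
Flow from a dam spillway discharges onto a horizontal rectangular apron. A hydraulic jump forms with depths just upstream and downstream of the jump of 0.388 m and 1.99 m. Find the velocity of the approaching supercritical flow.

V₁ = 7.73 m/s

For a rectangular channel the momentum equation gives q² = ½·g·y₁·y₂·(y₁ + y₂) = ½×9.81×0.388×1.99×2.38 = 9.01.
q = √9.01 = 3.00 m²/s.
V₁ = q/y₁ = 3.00/0.388 = 7.73 m/s.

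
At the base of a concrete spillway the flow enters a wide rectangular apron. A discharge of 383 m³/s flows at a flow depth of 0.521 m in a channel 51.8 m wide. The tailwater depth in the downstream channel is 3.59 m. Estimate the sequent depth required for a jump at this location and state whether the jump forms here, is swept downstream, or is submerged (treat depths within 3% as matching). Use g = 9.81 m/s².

y₂ = 4.37 m; the jump is swept downstream

q = Q/b = 383/51.8 = 7.39 m²/s; V₁ = q/y₁ = 14.2 m/s. Fr₁ = V₁/√(g·y₁) = 6.28.
Conjugate-depth relation: y₂/y₁ = ½[√(1 + 8Fr₁²) − 1] = ½[√316.2 − 1] = 8.39.
y₂ = 8.39 × 0.521 = 4.37 m.
Tailwater y_tw = 3.59 m: y_tw < y₂, so the jump is swept downstream.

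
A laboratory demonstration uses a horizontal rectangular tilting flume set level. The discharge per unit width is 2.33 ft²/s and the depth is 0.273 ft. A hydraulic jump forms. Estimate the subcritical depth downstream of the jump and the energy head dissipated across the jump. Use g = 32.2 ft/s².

V₁ = q/y₁ = 2.33/0.273 = 8.53 ft/s. Fr₁ = V₁/√(g·y₁) = 8.53/√(32.2×0.273) = 2.88.
By Bélanger, y₂/y₁ = ½[√(1 + 8Fr₁²) − 1] = ½[√67.29 − 1] = 3.60.
y₂ = 3.60 × 0.273 = 0.983 ft.
Head loss: ΔE = (y₂ − y₁)³/(4y₁y₂) = (0.983 − 0.273)³/(4×0.273×0.983) = 0.358/1.07 = 0.334 ft.

y₂ = 0.983 ft; ΔE = 0.334 ft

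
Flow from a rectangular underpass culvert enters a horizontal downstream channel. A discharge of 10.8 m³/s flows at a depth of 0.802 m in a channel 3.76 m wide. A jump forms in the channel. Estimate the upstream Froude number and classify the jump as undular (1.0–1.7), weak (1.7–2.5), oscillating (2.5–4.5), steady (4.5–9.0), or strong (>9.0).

q = Q/b = 10.8/3.76 = 2.87 m²/s; V₁ = q/y₁ = 3.58 m/s. Fr₁ = V₁/√(g·y₁) = 1.28.
Fr₁ = 1.28 lies in the undular range.

Fr₁ = 1.28; undular jump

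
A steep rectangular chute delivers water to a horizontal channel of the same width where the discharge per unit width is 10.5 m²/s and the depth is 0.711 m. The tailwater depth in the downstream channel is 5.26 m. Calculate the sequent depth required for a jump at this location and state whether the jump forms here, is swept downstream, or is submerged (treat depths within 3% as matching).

V₁ = q/y₁ = 10.5/0.711 = 14.8 m/s. Fr₁ = V₁/√(g·y₁) = 14.8/√(9.81×0.711) = 5.59.
From the momentum equation for a rectangular channel, y₂/y₁ = ½[√(1 + 8Fr₁²) − 1] = ½[√251.1 − 1] = 7.42.
y₂ = 7.42 × 0.711 = 5.28 m.
Tailwater y_tw = 5.26 m: y_tw ≈ y₂, so the jump forms here.

y₂ = 5.28 m; the jump forms here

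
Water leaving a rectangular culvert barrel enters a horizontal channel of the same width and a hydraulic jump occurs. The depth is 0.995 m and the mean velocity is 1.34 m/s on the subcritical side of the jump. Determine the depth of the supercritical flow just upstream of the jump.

y₁ = 0.285 m

Fr₂ = V₂/√(g·y₂) = 1.34/√(9.81×0.995) = 0.429.
From the momentum equation (using Fr₂), y₁/y₂ = ½[√(1 + 8Fr₂²) − 1] = ½[√2.472 − 1] = 0.286.
y₁ = 0.286 × 0.995 = 0.285 m.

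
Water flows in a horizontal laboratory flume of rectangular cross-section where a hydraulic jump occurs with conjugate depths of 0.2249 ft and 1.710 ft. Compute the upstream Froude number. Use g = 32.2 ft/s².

For a rectangular channel the momentum equation gives q² = ½·g·y₁·y₂·(y₁ + y₂) = ½×32.2×0.2249×1.710×1.935 = 11.98.
q = √11.98 = 3.461 ft²/s.
V₁ = q/y₁ = 15.39 ft/s; Fr₁ = V₁/√(g·y₁) = 5.719.

Fr₁ = 5.719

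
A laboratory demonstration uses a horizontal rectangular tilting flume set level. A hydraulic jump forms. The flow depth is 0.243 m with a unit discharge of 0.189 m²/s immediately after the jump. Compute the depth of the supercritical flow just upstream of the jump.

V₂ = q/y₂ = 0.189/0.243 = 0.778 m/s; Fr₂ = V₂/√(g·y₂) = 0.504.
Applying the sequent-depth relation in reverse, y₁/y₂ = ½[√(1 + 8Fr₂²) − 1] = ½[√3.030 − 1] = 0.370.
y₁ = 0.370 × 0.243 = 0.0900 m.

y₁ = 0.0900 m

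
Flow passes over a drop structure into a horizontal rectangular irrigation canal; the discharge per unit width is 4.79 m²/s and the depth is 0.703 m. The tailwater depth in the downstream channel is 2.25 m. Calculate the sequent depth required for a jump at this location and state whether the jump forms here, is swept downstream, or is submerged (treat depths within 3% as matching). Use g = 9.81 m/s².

y₂ = 2.25 m; the jump forms here

V₁ = q/y₁ = 4.79/0.703 = 6.81 m/s. Fr₁ = V₁/√(g·y₁) = 6.81/√(9.81×0.703) = 2.59.
Conjugate-depth relation: y₂/y₁ = ½[√(1 + 8Fr₁²) − 1] = ½[√54.86 − 1] = 3.20.
y₂ = 3.20 × 0.703 = 2.25 m.
Tailwater y_tw = 2.25 m: y_tw ≈ y₂, so the jump forms here.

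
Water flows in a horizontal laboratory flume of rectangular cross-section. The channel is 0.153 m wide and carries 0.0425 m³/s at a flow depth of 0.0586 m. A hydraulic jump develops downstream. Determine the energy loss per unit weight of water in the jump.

ΔE = 0.698 m

q = Q/b = 0.0425/0.153 = 0.278 m²/s; V₁ = q/y₁ = 4.74 m/s. Fr₁ = V₁/√(g·y₁) = 6.25.
Conjugate-depth relation: y₂/y₁ = ½[√(1 + 8Fr₁²) − 1] = ½[√313.7 − 1] = 8.36.
y₂ = 8.36 × 0.0586 = 0.490 m.
V₂ = q/y₂ = 0.278/0.490 = 0.567 m/s. E₁ = y₁ + V₁²/2g = 1.20 m; E₂ = y₂ + V₂²/2g = 0.506 m. ΔE = E₁ − E₂ = 0.698 m.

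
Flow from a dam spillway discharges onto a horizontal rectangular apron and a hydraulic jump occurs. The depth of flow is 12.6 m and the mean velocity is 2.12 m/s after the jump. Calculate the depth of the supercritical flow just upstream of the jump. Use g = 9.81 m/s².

Fr₂ = V₂/√(g·y₂) = 2.12/√(9.81×12.6) = 0.191.
Since the conjugate-depth ratio holds either way, y₁/y₂ = ½[√(1 + 8Fr₂²) − 1] = ½[√1.291 − 1] = 0.0681.
y₁ = 0.0681 × 12.6 = 0.858 m.

y₁ = 0.858 m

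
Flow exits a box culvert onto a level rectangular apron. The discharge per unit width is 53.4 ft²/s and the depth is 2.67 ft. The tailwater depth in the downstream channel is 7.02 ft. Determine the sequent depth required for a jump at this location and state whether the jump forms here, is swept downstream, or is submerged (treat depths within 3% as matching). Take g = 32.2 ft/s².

V₁ = q/y₁ = 53.4/2.67 = 20.0 ft/s. Fr₁ = V₁/√(g·y₁) = 20.0/√(32.2×2.67) = 2.16.
Conjugate-depth relation: y₂/y₁ = ½[√(1 + 8Fr₁²) − 1] = ½[√38.22 − 1] = 2.59.
y₂ = 2.59 × 2.67 = 6.92 ft.
Tailwater y_tw = 7.02 ft: y_tw ≈ y₂, so the jump forms here.

y₂ = 6.92 ft; the jump forms here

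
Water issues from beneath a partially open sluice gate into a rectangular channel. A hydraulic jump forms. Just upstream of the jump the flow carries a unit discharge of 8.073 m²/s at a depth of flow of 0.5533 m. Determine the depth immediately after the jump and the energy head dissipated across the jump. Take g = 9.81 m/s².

V₁ = q/y₁ = 8.073/0.5533 = 14.59 m/s. Fr₁ = V₁/√(g·y₁) = 14.59/√(9.81×0.5533) = 6.263.
Conjugate-depth relation: y₂/y₁ = ½[√(1 + 8Fr₁²) − 1] = ½[√314.77 − 1] = 8.371.
y₂ = 8.371 × 0.5533 = 4.632 m.
V₂ = q/y₂ = 8.073/4.632 = 1.743 m/s. E₁ = y₁ + V₁²/2g = 11.40 m; E₂ = y₂ + V₂²/2g = 4.786 m. ΔE = E₁ − E₂ = 6.617 m.

y₂ = 4.632 m; ΔE = 6.617 m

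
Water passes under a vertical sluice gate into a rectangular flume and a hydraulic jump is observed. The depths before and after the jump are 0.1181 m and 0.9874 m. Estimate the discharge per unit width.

For a rectangular channel the momentum equation gives q² = ½·g·y₁·y₂·(y₁ + y₂) = ½×9.81×0.1181×0.9874×1.106 = 0.6323.
q = √0.6323 = 0.7952 m²/s.

q = 0.7952 m²/s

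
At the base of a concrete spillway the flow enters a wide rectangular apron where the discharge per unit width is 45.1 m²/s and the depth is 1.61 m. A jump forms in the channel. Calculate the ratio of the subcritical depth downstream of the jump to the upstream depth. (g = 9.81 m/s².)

V₁ = q/y₁ = 45.1/1.61 = 28.0 m/s. Fr₁ = V₁/√(g·y₁) = 28.0/√(9.81×1.61) = 7.05.
From the momentum equation for a rectangular channel, y₂/y₁ = ½[√(1 + 8Fr₁²) − 1] = ½[√398.5 − 1] = 9.48.

y₂/y₁ = 9.48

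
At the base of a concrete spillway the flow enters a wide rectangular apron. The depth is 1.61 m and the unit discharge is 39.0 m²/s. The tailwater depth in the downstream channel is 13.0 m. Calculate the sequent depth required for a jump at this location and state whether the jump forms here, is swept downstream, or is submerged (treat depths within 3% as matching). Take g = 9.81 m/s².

V₁ = q/y₁ = 39.0/1.61 = 24.2 m/s. Fr₁ = V₁/√(g·y₁) = 24.2/√(9.81×1.61) = 6.10.
By Bélanger, y₂/y₁ = ½[√(1 + 8Fr₁²) − 1] = ½[√298.2 − 1] = 8.13.
y₂ = 8.13 × 1.61 = 13.1 m.
Tailwater y_tw = 13.0 m: y_tw ≈ y₂, so the jump forms here.

y₂ = 13.1 m; the jump forms here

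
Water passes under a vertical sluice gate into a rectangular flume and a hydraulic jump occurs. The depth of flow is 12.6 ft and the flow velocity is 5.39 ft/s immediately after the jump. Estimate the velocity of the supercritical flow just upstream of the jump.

V₁ = 42.4 ft/s

Fr₂ = V₂/√(g·y₂) = 5.39/√(32.2×12.6) = 0.268.
The Bélanger relation is symmetric: y₁/y₂ = ½[√(1 + 8Fr₂²) − 1] = ½[√1.573 − 1] = 0.127.
y₁ = 0.127 × 12.6 = 1.60 ft.
V₁ = q/y₁ = 67.9/1.60 = 42.4 ft/s.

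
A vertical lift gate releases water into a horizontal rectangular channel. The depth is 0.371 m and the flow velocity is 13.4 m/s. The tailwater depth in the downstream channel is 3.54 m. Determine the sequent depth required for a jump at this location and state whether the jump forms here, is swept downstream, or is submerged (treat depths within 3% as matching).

Fr₁ = V₁/√(g·y₁) = 13.4/√(9.81×0.371) = 7.02.
From the momentum equation for a rectangular channel, y₂/y₁ = ½[√(1 + 8Fr₁²) − 1] = ½[√395.7 − 1] = 9.45.
y₂ = 9.45 × 0.371 = 3.50 m.
Tailwater y_tw = 3.54 m: y_tw ≈ y₂, so the jump forms here.

y₂ = 3.50 m; the jump forms here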